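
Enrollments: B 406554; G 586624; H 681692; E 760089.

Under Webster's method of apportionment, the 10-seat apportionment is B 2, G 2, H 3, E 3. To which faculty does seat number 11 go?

Priority for the next seat is population ÷ (current seats + 0.5).
Priorities: B 162621.600, G 234649.600, H 194769.143, E 217168.286.
Highest priority: G.

G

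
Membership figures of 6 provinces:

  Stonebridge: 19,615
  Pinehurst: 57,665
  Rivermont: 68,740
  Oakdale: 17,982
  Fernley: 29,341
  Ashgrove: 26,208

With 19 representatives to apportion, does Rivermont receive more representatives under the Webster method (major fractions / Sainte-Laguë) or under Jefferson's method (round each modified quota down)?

Webster: Stonebridge 2, Pinehurst 5, Rivermont 6, Oakdale 2, Fernley 2, Ashgrove 2.
Jefferson: Stonebridge 2, Pinehurst 5, Rivermont 7, Oakdale 1, Fernley 2, Ashgrove 2.
Rivermont gets 6 under Webster and 7 under Jefferson.

Jefferson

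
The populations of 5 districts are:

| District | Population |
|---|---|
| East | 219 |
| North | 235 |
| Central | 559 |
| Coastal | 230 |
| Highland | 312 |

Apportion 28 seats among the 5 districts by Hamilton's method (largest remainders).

East=4; North=4; Central=10; Coastal=4; Highland=6

Standard divisor: 1555 ÷ 28 ≈ 55.536.
Standard quotas: East 3.943, North 4.232, Central 10.066, Coastal 4.141, Highland 5.618.
Lower quotas: East 3, North 4, Central 10, Coastal 4, Highland 5 (sum 26, leaving 2 seats).
Remainders in descending order: East 0.943, Highland 0.618, North 0.232, Coastal 0.141, Central 0.066.
The surplus seats go to East, Highland.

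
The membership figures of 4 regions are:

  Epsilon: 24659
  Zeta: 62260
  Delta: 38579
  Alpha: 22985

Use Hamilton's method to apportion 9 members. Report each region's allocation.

The standard divisor is 148483/9 ≈ 16498.111.
Standard quotas: Epsilon 1.4947, Zeta 3.7738, Delta 2.3384, Alpha 1.3932.
Lower quotas: Epsilon 1, Zeta 3, Delta 2, Alpha 1 (sum 7, leaving 2 seats).
Remainders in descending order: Zeta 0.7738, Epsilon 0.4947, Alpha 0.3932, Delta 0.3384.
Largest remainders: Zeta, Epsilon receive the extra seats.

Epsilon: 2, Zeta: 4, Delta: 2, Alpha: 1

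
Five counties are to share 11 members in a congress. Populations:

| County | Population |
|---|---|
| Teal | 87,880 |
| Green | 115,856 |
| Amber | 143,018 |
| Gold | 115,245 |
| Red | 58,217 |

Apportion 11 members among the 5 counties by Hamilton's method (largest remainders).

Standard divisor: 520216 ÷ 11 ≈ 47292.364.
Standard quotas: Teal 1.8582, Green 2.4498, Amber 3.0241, Gold 2.4369, Red 1.2310.
Lower quotas: Teal 1, Green 2, Amber 3, Gold 2, Red 1 (sum 9, leaving 2 seats).
Remainders in descending order: Teal 0.8582, Green 0.4498, Gold 0.4369, Red 0.2310, Amber 0.0241.
Largest remainders: Teal, Green receive the extra seats.

Teal 2, Green 3, Amber 3, Gold 2, Red 1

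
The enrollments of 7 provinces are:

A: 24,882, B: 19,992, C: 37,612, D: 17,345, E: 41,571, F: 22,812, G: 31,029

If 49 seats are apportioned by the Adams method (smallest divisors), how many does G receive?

8

Standard divisor 195243/49 ≈ 3984.551; standard quotas: A 6.245, B 5.017, C 9.439, D 4.353, E 10.433, F 5.725, G 7.787.
Rounding up gives 7, 6, 10, 5, 11, 6, 8 = 53 seats, so the divisor must be adjusted.
With modified divisor 4300: modified quotas A 5.787, B 4.649, C 8.747, D 4.034, E 9.668, F 5.305, G 7.216.
Rounding up: A 6, B 5, C 9, D 5, E 10, F 6, G 8 (total 49).
G receives 8.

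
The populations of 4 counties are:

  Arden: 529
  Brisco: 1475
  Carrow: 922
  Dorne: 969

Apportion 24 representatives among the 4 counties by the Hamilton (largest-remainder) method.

Arden 3; Brisco 9; Carrow 6; Dorne 6

Total 3895; standard divisor 3895/24 ≈ 162.292.
Standard quotas: Arden 3.260, Brisco 9.089, Carrow 5.681, Dorne 5.971.
Lower quotas: Arden 3, Brisco 9, Carrow 5, Dorne 5 (sum 22, leaving 2 seats).
Remainders in descending order: Dorne 0.971, Carrow 0.681, Arden 0.260, Brisco 0.089.
The surplus seats go to Dorne, Carrow.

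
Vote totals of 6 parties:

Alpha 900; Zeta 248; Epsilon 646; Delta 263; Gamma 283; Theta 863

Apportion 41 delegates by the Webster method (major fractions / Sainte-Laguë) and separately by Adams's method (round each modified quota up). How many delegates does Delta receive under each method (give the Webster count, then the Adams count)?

Webster: Alpha 12, Zeta 3, Epsilon 8, Delta 3, Gamma 4, Theta 11.
Adams: Alpha 11, Zeta 3, Epsilon 8, Delta 4, Gamma 4, Theta 11.
Delta gets 3 under Webster and 4 under Adams.

3 and 4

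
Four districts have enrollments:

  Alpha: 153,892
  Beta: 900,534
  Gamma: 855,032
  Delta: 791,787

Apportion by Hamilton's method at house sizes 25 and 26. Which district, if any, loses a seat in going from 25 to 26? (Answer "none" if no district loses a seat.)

At 25 seats: Alpha 2, Beta 8, Gamma 8, Delta 7.
At 26 seats: Alpha 1, Beta 9, Gamma 8, Delta 8.
Alpha drops from 2 to 1.

Alpha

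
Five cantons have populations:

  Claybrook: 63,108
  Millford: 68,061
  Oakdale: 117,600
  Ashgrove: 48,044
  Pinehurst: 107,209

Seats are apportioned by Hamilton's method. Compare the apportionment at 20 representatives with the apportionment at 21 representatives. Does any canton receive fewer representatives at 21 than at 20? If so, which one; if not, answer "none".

Ashgrove

At 20 seats: Claybrook 3, Millford 3, Oakdale 6, Ashgrove 3, Pinehurst 5.
At 21 seats: Claybrook 3, Millford 4, Oakdale 6, Ashgrove 2, Pinehurst 6.
Ashgrove drops from 3 to 2.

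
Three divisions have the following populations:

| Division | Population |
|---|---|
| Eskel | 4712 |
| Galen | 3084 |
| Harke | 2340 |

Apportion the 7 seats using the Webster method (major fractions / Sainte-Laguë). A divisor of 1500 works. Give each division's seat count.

With modified divisor 1500: modified quotas Eskel 3.141, Galen 2.056, Harke 1.560.
Rounding to the nearest integer: Eskel 3, Galen 2, Harke 2 (total 7).

Eskel=3, Galen=2, Harke=2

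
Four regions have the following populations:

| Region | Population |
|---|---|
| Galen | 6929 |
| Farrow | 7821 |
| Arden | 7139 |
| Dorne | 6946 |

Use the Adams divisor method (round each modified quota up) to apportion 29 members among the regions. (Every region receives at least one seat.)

Galen=7, Farrow=8, Arden=7, Dorne=7

Standard divisor 28835/29 ≈ 994.31; standard quotas: Galen 6.969, Farrow 7.866, Arden 7.180, Dorne 6.986.
Rounding up gives 7, 8, 8, 7 = 30 seats, so the divisor must be adjusted.
With modified divisor 1100: modified quotas Galen 6.299, Farrow 7.110, Arden 6.490, Dorne 6.315.
Rounding up: Galen 7, Farrow 8, Arden 7, Dorne 7 (total 29).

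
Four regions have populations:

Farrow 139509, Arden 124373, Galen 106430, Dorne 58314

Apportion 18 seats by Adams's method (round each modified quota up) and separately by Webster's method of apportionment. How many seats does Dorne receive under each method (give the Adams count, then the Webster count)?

Adams: Farrow 6, Arden 5, Galen 4, Dorne 3.
Webster: Farrow 6, Arden 5, Galen 5, Dorne 2.
Dorne gets 3 under Adams and 2 under Webster.

3 and 2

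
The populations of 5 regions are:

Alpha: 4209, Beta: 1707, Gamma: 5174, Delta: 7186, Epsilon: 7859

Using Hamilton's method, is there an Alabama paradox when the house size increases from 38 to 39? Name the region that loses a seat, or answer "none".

Beta

At 38 seats: Alpha 6, Beta 3, Gamma 8, Delta 10, Epsilon 11.
At 39 seats: Alpha 6, Beta 2, Gamma 8, Delta 11, Epsilon 12.
Beta drops from 3 to 2.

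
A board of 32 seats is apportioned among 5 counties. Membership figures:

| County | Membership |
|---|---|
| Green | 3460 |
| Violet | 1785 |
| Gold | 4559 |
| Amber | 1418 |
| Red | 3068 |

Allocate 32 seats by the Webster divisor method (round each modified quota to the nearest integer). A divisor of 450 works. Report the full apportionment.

With modified divisor 450: modified quotas Green 7.689, Violet 3.967, Gold 10.131, Amber 3.151, Red 6.818.
Rounding to the nearest integer: Green 8, Violet 4, Gold 10, Amber 3, Red 7 (total 32).

Green 8, Violet 4, Gold 10, Amber 3, Red 7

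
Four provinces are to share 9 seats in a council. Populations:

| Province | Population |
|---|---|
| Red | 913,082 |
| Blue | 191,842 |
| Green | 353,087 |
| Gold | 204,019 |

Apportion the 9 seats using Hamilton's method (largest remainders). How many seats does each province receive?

Red: 5; Blue: 1; Green: 2; Gold: 1

Total 1662030; standard divisor 1662030/9 = 184670.
Standard quotas: Red 4.9444, Blue 1.0388, Green 1.9120, Gold 1.1048.
Lower quotas: Red 4, Blue 1, Green 1, Gold 1 (sum 7, leaving 2 seats).
Remainders in descending order: Red 0.9444, Green 0.9120, Gold 0.1048, Blue 0.0388.
Largest remainders: Red, Green receive the extra seats.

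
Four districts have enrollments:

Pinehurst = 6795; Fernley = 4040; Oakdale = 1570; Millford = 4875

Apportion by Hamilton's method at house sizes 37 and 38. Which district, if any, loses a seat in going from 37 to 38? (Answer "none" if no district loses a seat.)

none

At 37 seats: Pinehurst 15, Fernley 9, Oakdale 3, Millford 10.
At 38 seats: Pinehurst 15, Fernley 9, Oakdale 3, Millford 11.
No district's allocation decreased.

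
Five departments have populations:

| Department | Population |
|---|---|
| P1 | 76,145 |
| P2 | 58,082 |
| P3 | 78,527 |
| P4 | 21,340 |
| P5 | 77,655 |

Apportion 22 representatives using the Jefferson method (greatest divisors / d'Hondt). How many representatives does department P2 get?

Standard divisor 311749/22 ≈ 14170.409; standard quotas: P1 5.374, P2 4.099, P3 5.542, P4 1.506, P5 5.480.
Rounding down gives 5, 4, 5, 1, 5 = 20 seats, so the divisor must be adjusted.
With modified divisor 12800: modified quotas P1 5.949, P2 4.538, P3 6.135, P4 1.667, P5 6.067.
Rounding down: P1 5, P2 4, P3 6, P4 1, P5 6 (total 22).
P2 receives 4.

4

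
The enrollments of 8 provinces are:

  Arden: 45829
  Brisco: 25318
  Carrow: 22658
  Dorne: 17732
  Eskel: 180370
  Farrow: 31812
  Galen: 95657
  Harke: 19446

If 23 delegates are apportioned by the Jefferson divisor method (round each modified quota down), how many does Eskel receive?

Standard divisor 438822/23 ≈ 19079.217; standard quotas: Arden 2.402, Brisco 1.327, Carrow 1.188, Dorne 0.929, Eskel 9.454, Farrow 1.667, Galen 5.014, Harke 1.019.
Rounding down gives 2, 1, 1, 0, 9, 1, 5, 1 = 20 seats, so the divisor must be adjusted.
With modified divisor 16200: modified quotas Arden 2.829, Brisco 1.563, Carrow 1.399, Dorne 1.095, Eskel 11.134, Farrow 1.964, Galen 5.905, Harke 1.200.
Rounding down: Arden 2, Brisco 1, Carrow 1, Dorne 1, Eskel 11, Farrow 1, Galen 5, Harke 1 (total 23).
Eskel receives 11.

11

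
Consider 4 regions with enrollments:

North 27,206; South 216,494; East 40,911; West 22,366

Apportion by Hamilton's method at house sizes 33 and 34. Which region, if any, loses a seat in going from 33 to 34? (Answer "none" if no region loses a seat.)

At 33 seats: North 3, South 23, East 4, West 3.
At 34 seats: North 3, South 24, East 5, West 2.
West drops from 3 to 2.

West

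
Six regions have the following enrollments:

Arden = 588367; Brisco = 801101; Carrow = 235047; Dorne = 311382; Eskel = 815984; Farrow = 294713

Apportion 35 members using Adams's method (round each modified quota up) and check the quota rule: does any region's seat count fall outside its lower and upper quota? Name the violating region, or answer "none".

none

Standard quotas: Arden 6.759, Brisco 9.203, Carrow 2.700, Dorne 3.577, Eskel 9.374, Farrow 3.386.
Adams allocation: Arden 6, Brisco 9, Carrow 3, Dorne 4, Eskel 9, Farrow 4.
Every allocation lies between the lower and upper quota.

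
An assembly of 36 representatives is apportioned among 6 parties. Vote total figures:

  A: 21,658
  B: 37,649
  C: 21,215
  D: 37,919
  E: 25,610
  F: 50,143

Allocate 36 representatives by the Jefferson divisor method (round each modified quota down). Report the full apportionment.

Standard divisor 194194/36 ≈ 5394.278; standard quotas: A 4.015, B 6.979, C 3.933, D 7.029, E 4.748, F 9.296.
Rounding down gives 4, 6, 3, 7, 4, 9 = 33 seats, so the divisor must be adjusted.
With modified divisor 5100: modified quotas A 4.247, B 7.382, C 4.160, D 7.435, E 5.022, F 9.832.
Rounding down: A 4, B 7, C 4, D 7, E 5, F 9 (total 36).

A: 4, B: 7, C: 4, D: 7, E: 5, F: 9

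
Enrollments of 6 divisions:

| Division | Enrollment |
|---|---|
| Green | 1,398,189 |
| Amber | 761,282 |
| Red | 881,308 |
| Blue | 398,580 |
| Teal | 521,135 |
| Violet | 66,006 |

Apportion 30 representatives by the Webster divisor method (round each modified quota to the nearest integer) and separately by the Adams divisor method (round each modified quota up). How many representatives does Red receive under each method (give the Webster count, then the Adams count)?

Webster: Green 10, Amber 6, Red 7, Blue 3, Teal 4, Violet 0.
Adams: Green 10, Amber 6, Red 6, Blue 3, Teal 4, Violet 1.
Red gets 7 under Webster and 6 under Adams.

7 and 6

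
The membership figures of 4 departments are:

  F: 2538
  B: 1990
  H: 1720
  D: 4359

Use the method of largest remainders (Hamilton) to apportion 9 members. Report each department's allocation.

Total 10607; standard divisor 10607/9 ≈ 1178.556.
Standard quotas: F 2.153, B 1.689, H 1.459, D 3.699.
Lower quotas: F 2, B 1, H 1, D 3 (sum 7, leaving 2 seats).
Remainders in descending order: D 0.699, B 0.689, H 0.459, F 0.153.
Largest remainders: D, B receive the extra seats.

F 2; B 2; H 1; D 4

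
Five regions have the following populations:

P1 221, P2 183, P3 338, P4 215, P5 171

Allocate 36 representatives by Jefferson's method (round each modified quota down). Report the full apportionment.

Standard divisor 1128/36 ≈ 31.333; standard quotas: P1 7.053, P2 5.840, P3 10.787, P4 6.862, P5 5.457.
Rounding down gives 7, 5, 10, 6, 5 = 33 seats, so the divisor must be adjusted.
With modified divisor 30: modified quotas P1 7.367, P2 6.100, P3 11.267, P4 7.167, P5 5.700.
Rounding down: P1 7, P2 6, P3 11, P4 7, P5 5 (total 36).

P1 7, P2 6, P3 11, P4 7, P5 5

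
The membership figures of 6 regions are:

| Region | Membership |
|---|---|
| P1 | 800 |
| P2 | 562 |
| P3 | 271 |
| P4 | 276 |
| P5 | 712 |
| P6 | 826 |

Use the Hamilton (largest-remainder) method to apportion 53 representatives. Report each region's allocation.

Standard divisor: 3447 ÷ 53 ≈ 65.038.
Standard quotas: P1 12.301, P2 8.641, P3 4.167, P4 4.244, P5 10.947, P6 12.700.
Lower quotas: P1 12, P2 8, P3 4, P4 4, P5 10, P6 12 (sum 50, leaving 3 seats).
Remainders in descending order: P5 0.947, P6 0.700, P2 0.641, P1 0.301, P4 0.244, P3 0.167.
The surplus seats go to P5, P6, P2.

P1 12; P2 9; P3 4; P4 4; P5 11; P6 13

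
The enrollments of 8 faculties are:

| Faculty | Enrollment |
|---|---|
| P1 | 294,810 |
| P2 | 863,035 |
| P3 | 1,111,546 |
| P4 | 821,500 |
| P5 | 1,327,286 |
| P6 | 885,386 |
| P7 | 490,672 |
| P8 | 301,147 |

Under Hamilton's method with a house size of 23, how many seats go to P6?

4

The standard divisor is 6095382/23 ≈ 265016.609.
Standard quotas: P1 1.1124, P2 3.2565, P3 4.1943, P4 3.0998, P5 5.0083, P6 3.3409, P7 1.8515, P8 1.1363.
Lower quotas: P1 1, P2 3, P3 4, P4 3, P5 5, P6 3, P7 1, P8 1 (sum 21, leaving 2 seats).
Remainders in descending order: P7 0.8515, P6 0.3409, P2 0.2565, P3 0.1943, P8 0.1363, P1 0.1124, P4 0.0998, P5 0.0083.
The surplus seats go to P7, P6.
P6 receives 4.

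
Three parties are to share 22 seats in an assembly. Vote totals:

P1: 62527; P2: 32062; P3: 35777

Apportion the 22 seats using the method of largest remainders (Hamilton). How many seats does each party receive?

Standard divisor: 130366 ÷ 22 ≈ 5925.727.
Standard quotas: P1 10.5518, P2 5.4106, P3 6.0376.
Lower quotas: P1 10, P2 5, P3 6 (sum 21, leaving 1 seat).
Remainders in descending order: P1 0.5518, P2 0.4106, P3 0.0376.
Largest remainder: P1 receives the extra seat.

P1 11, P2 5, P3 6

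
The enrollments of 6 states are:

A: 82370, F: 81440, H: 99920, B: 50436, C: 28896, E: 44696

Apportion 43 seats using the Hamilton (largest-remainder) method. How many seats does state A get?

Total 387758; standard divisor 387758/43 ≈ 9017.628.
Standard quotas: A 9.1343, F 9.0312, H 11.0805, B 5.5930, C 3.2044, E 4.9565.
Lower quotas: A 9, F 9, H 11, B 5, C 3, E 4 (sum 41, leaving 2 seats).
Remainders in descending order: E 0.9565, B 0.5930, C 0.2044, A 0.1343, H 0.0805, F 0.0312.
The surplus seats go to E, B.
A receives 9.

9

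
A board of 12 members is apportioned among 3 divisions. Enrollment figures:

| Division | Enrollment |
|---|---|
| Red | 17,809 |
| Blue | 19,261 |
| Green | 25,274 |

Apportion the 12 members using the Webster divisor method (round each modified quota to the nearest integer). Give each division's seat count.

Standard divisor 62344/12 ≈ 5195.333; standard quotas: Red 3.428, Blue 3.707, Green 4.865.
Rounding to the nearest integer gives Red 3, Blue 4, Green 5 — total 12, matching the house size, so no adjustment is needed.

Red=3, Blue=4, Green=5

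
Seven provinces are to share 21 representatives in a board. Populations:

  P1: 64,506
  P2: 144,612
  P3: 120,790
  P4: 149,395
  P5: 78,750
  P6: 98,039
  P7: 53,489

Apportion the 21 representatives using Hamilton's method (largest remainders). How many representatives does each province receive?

P1 2, P2 4, P3 4, P4 4, P5 2, P6 3, P7 2

Total 709581; standard divisor 709581/21 ≈ 33789.571.
Standard quotas: P1 1.9091, P2 4.2798, P3 3.5748, P4 4.4213, P5 2.3306, P6 2.9015, P7 1.5830.
Lower quotas: P1 1, P2 4, P3 3, P4 4, P5 2, P6 2, P7 1 (sum 17, leaving 4 seats).
Remainders in descending order: P1 0.9091, P6 0.9015, P7 0.5830, P3 0.5748, P4 0.4213, P5 0.3306, P2 0.2798.
The surplus seats go to P1, P6, P7, P3.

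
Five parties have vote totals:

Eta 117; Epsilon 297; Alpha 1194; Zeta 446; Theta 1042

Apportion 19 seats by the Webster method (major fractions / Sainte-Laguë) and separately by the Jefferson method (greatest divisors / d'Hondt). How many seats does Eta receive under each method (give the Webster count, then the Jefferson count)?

Webster: Eta 1, Epsilon 2, Alpha 7, Zeta 3, Theta 6.
Jefferson: Eta 0, Epsilon 1, Alpha 8, Zeta 3, Theta 7.
Eta gets 1 under Webster and 0 under Jefferson.

1 and 0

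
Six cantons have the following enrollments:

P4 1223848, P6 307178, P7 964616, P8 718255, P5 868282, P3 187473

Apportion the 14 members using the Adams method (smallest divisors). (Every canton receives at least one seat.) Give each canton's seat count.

P4 4, P6 1, P7 3, P8 2, P5 3, P3 1

Standard divisor 4269652/14 ≈ 304975.143; standard quotas: P4 4.013, P6 1.007, P7 3.163, P8 2.355, P5 2.847, P3 0.615.
Rounding up gives 5, 2, 4, 3, 3, 1 = 18 seats, so the divisor must be adjusted.
With modified divisor 383500: modified quotas P4 3.191, P6 0.801, P7 2.515, P8 1.873, P5 2.264, P3 0.489.
Rounding up: P4 4, P6 1, P7 3, P8 2, P5 3, P3 1 (total 14).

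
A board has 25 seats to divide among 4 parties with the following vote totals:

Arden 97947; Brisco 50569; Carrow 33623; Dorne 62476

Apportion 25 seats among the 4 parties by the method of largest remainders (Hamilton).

Total 244615; standard divisor 244615/25 ≈ 9784.6.
Standard quotas: Arden 10.0103, Brisco 5.1682, Carrow 3.4363, Dorne 6.3851.
Lower quotas: Arden 10, Brisco 5, Carrow 3, Dorne 6 (sum 24, leaving 1 seat).
Remainders in descending order: Carrow 0.4363, Dorne 0.3851, Brisco 0.1682, Arden 0.0103.
Largest remainder: Carrow receives the extra seat.

Arden 10, Brisco 5, Carrow 4, Dorne 6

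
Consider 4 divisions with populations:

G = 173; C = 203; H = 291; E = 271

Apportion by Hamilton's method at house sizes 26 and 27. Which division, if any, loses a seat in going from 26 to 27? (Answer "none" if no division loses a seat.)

At 26 seats: G 5, C 6, H 8, E 7.
At 27 seats: G 5, C 6, H 8, E 8.
No division's allocation decreased.

none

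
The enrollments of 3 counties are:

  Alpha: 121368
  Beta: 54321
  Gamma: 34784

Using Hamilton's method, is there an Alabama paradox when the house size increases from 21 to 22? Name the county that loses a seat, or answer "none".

Gamma

At 21 seats: Alpha 12, Beta 5, Gamma 4.
At 22 seats: Alpha 13, Beta 6, Gamma 3.
Gamma drops from 4 to 3.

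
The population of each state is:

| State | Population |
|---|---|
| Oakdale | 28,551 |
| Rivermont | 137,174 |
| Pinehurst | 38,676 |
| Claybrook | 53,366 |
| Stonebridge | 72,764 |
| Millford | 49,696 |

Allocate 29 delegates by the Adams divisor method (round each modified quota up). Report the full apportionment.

Oakdale=2, Rivermont=10, Pinehurst=3, Claybrook=4, Stonebridge=6, Millford=4

Standard divisor 380227/29 ≈ 13111.276; standard quotas: Oakdale 2.178, Rivermont 10.462, Pinehurst 2.950, Claybrook 4.070, Stonebridge 5.550, Millford 3.790.
Rounding up gives 3, 11, 3, 5, 6, 4 = 32 seats, so the divisor must be adjusted.
With modified divisor 14469.6: modified quotas Oakdale 1.973, Rivermont 9.480, Pinehurst 2.673, Claybrook 3.688, Stonebridge 5.029, Millford 3.435.
Rounding up: Oakdale 2, Rivermont 10, Pinehurst 3, Claybrook 4, Stonebridge 6, Millford 4 (total 29).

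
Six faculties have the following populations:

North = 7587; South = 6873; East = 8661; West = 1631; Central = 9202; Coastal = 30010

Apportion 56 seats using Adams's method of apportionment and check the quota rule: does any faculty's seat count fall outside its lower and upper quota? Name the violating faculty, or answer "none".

Coastal

Standard quotas: North 6.642, South 6.017, East 7.583, West 1.428, Central 8.056, Coastal 26.274.
Adams allocation: North 7, South 6, East 8, West 2, Central 8, Coastal 25.
Coastal has quota 26.274 (lower 26, upper 27) but receives 25 — outside the quota interval.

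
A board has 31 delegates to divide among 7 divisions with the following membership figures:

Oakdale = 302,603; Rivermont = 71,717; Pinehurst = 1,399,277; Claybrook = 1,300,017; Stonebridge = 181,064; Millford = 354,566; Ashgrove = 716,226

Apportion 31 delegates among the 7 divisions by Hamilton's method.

Oakdale=2; Rivermont=1; Pinehurst=10; Claybrook=9; Stonebridge=1; Millford=3; Ashgrove=5

The standard divisor is 4325470/31 ≈ 139531.29.
Standard quotas: Oakdale 2.1687, Rivermont 0.5140, Pinehurst 10.0284, Claybrook 9.3170, Stonebridge 1.2977, Millford 2.5411, Ashgrove 5.1331.
Lower quotas: Oakdale 2, Rivermont 0, Pinehurst 10, Claybrook 9, Stonebridge 1, Millford 2, Ashgrove 5 (sum 29, leaving 2 seats).
Remainders in descending order: Millford 0.5411, Rivermont 0.5140, Claybrook 0.3170, Stonebridge 0.2977, Oakdale 0.1687, Ashgrove 0.1331, Pinehurst 0.0284.
The surplus seats go to Millford, Rivermont.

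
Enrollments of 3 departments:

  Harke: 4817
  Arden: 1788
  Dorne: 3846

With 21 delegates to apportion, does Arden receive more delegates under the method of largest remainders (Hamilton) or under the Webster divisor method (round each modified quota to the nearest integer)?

Webster

Hamilton: Harke 10, Arden 3, Dorne 8.
Webster: Harke 9, Arden 4, Dorne 8.
Arden gets 3 under Hamilton and 4 under Webster.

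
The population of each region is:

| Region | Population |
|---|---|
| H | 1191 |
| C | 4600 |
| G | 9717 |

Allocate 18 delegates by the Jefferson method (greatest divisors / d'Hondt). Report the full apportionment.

H=1, C=5, G=12

Standard divisor 15508/18 ≈ 861.556; standard quotas: H 1.382, C 5.339, G 11.278.
Rounding down gives 1, 5, 11 = 17 seats, so the divisor must be adjusted.
With modified divisor 800: modified quotas H 1.489, C 5.750, G 12.146.
Rounding down: H 1, C 5, G 12 (total 18).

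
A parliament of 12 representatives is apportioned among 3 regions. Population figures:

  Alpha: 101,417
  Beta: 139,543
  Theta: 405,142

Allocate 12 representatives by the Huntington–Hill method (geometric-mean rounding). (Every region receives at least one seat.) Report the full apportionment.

With divisor 55554: modified quotas Alpha 1.826, Beta 2.512, Theta 7.293.
Geometric-mean thresholds: Alpha √(1·2)=1.414, Beta √(2·3)=2.449, Theta √(7·8)=7.483.
Each quota rounded against its threshold gives Alpha 2, Beta 3, Theta 7 (total 12).

Alpha: 2, Beta: 3, Theta: 7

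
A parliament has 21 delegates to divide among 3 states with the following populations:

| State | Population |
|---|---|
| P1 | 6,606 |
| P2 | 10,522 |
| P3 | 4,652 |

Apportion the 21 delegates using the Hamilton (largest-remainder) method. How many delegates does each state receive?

Standard divisor: 21780 ÷ 21 ≈ 1037.143.
Standard quotas: P1 6.3694, P2 10.1452, P3 4.4854.
Lower quotas: P1 6, P2 10, P3 4 (sum 20, leaving 1 seat).
Remainders in descending order: P3 0.4854, P1 0.3694, P2 0.1452.
The surplus seat goes to P3.

P1=6, P2=10, P3=5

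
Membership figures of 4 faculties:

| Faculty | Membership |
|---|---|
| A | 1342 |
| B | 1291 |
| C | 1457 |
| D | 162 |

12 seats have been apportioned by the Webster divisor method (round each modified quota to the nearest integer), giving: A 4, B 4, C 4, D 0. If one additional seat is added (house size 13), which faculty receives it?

D

Priority for the next seat is population ÷ (current seats + 0.5).
Priorities: A 298.222, B 286.889, C 323.778, D 324.000.
Highest priority: D.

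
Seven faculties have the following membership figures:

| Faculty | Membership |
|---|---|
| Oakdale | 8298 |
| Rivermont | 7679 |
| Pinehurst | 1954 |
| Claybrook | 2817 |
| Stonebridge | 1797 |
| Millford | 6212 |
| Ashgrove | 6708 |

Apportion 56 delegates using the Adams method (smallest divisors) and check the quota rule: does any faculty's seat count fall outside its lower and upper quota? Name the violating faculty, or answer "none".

Standard quotas: Oakdale 13.103, Rivermont 12.125, Pinehurst 3.085, Claybrook 4.448, Stonebridge 2.838, Millford 9.809, Ashgrove 10.592.
Adams allocation: Oakdale 13, Rivermont 12, Pinehurst 3, Claybrook 5, Stonebridge 3, Millford 10, Ashgrove 10.
Every allocation lies between the lower and upper quota.

none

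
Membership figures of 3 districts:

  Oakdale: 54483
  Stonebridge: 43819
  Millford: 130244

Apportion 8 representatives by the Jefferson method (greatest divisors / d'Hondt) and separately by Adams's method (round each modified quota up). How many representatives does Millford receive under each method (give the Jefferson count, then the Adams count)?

5 and 4

Jefferson: Oakdale 2, Stonebridge 1, Millford 5.
Adams: Oakdale 2, Stonebridge 2, Millford 4.
Millford gets 5 under Jefferson and 4 under Adams.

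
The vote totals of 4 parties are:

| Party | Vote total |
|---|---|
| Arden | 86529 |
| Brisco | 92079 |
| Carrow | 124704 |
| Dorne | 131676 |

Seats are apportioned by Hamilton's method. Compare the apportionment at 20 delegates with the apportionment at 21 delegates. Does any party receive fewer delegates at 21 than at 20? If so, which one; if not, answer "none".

At 20 seats: Arden 4, Brisco 4, Carrow 6, Dorne 6.
At 21 seats: Arden 4, Brisco 5, Carrow 6, Dorne 6.
No party's allocation decreased.

none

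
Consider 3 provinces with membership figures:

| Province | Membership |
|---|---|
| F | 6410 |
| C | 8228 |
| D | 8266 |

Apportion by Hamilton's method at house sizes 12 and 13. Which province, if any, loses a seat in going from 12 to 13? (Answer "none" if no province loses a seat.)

At 12 seats: F 4, C 4, D 4.
At 13 seats: F 3, C 5, D 5.
F drops from 4 to 3.

F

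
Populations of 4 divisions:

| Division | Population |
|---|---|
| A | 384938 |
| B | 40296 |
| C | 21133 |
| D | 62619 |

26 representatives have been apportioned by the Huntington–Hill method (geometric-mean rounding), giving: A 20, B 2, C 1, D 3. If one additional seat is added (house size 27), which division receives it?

A

Priority for the next seat is population ÷ (√(s·(s+1))).
Priorities: A 18783.051, B 16450.773, C 14943.288, D 18076.548.
Highest priority: A.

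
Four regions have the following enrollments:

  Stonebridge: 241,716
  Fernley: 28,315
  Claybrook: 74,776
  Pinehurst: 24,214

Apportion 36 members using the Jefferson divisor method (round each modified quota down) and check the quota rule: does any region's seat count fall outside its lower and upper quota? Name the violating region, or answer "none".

Standard quotas: Stonebridge 23.581, Fernley 2.762, Claybrook 7.295, Pinehurst 2.362.
Jefferson allocation: Stonebridge 25, Fernley 2, Claybrook 7, Pinehurst 2.
Stonebridge has quota 23.581 (lower 23, upper 24) but receives 25 — outside the quota interval.

Stonebridge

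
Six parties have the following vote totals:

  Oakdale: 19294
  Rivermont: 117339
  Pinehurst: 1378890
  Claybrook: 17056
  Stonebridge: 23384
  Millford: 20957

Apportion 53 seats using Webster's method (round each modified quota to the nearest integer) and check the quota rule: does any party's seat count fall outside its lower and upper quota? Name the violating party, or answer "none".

Pinehurst

Standard quotas: Oakdale 0.648, Rivermont 3.944, Pinehurst 46.344, Claybrook 0.573, Stonebridge 0.786, Millford 0.704.
Webster allocation: Oakdale 1, Rivermont 4, Pinehurst 45, Claybrook 1, Stonebridge 1, Millford 1.
Pinehurst has quota 46.344 (lower 46, upper 47) but receives 45 — outside the quota interval.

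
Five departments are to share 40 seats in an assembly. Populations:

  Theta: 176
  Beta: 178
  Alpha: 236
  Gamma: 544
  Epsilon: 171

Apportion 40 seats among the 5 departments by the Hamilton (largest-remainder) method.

Theta 5; Beta 6; Alpha 7; Gamma 17; Epsilon 5

Total 1305; standard divisor 1305/40 ≈ 32.625.
Standard quotas: Theta 5.395, Beta 5.456, Alpha 7.234, Gamma 16.674, Epsilon 5.241.
Lower quotas: Theta 5, Beta 5, Alpha 7, Gamma 16, Epsilon 5 (sum 38, leaving 2 seats).
Remainders in descending order: Gamma 0.674, Beta 0.456, Theta 0.395, Epsilon 0.241, Alpha 0.234.
The surplus seats go to Gamma, Beta.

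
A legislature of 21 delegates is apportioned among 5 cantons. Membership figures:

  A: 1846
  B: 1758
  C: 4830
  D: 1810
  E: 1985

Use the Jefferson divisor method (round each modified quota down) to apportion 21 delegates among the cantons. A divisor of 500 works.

With modified divisor 500: modified quotas A 3.692, B 3.516, C 9.660, D 3.620, E 3.970.
Rounding down: A 3, B 3, C 9, D 3, E 3 (total 21).

A 3, B 3, C 9, D 3, E 3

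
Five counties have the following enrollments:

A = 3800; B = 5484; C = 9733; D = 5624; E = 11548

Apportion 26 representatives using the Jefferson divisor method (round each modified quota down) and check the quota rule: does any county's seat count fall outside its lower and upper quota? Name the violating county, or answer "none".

none

Standard quotas: A 2.730, B 3.940, C 6.993, D 4.041, E 8.297.
Jefferson allocation: A 2, B 4, C 7, D 4, E 9.
Every allocation lies between the lower and upper quota.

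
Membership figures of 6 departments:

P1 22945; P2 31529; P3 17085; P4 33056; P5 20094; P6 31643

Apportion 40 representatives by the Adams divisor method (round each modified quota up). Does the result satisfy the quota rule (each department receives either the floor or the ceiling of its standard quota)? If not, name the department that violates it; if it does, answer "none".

none

Standard quotas: P1 5.870, P2 8.066, P3 4.371, P4 8.457, P5 5.141, P6 8.095.
Adams allocation: P1 6, P2 8, P3 5, P4 8, P5 5, P6 8.
Every allocation lies between the lower and upper quota.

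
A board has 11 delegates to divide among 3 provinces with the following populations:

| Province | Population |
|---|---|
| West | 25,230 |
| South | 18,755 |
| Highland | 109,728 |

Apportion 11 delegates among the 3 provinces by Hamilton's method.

Standard divisor: 153713 ÷ 11 ≈ 13973.909.
Standard quotas: West 1.8055, South 1.3421, Highland 7.8523.
Lower quotas: West 1, South 1, Highland 7 (sum 9, leaving 2 seats).
Remainders in descending order: Highland 0.8523, West 0.8055, South 0.3421.
Largest remainders: Highland, West receive the extra seats.

West: 2, South: 1, Highland: 8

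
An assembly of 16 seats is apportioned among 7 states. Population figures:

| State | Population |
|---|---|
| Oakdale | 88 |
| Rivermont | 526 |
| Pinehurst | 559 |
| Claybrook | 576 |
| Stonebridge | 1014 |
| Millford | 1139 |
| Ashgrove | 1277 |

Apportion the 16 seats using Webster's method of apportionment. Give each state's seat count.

Standard divisor 5179/16 ≈ 323.688; standard quotas: Oakdale 0.272, Rivermont 1.625, Pinehurst 1.727, Claybrook 1.779, Stonebridge 3.133, Millford 3.519, Ashgrove 3.945.
Rounding to the nearest integer gives 0, 2, 2, 2, 3, 4, 4 = 17 seats, so the divisor must be adjusted.
With modified divisor 340: modified quotas Oakdale 0.259, Rivermont 1.547, Pinehurst 1.644, Claybrook 1.694, Stonebridge 2.982, Millford 3.350, Ashgrove 3.756.
Rounding to the nearest integer: Oakdale 0, Rivermont 2, Pinehurst 2, Claybrook 2, Stonebridge 3, Millford 3, Ashgrove 4 (total 16).

Oakdale: 0, Rivermont: 2, Pinehurst: 2, Claybrook: 2, Stonebridge: 3, Millford: 3, Ashgrove: 4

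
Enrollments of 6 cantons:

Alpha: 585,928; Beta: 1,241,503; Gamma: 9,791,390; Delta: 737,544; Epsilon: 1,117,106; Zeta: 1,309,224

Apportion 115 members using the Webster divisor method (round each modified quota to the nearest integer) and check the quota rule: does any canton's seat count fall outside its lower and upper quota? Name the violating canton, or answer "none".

Gamma

Standard quotas: Alpha 4.558, Beta 9.658, Gamma 76.171, Delta 5.738, Epsilon 8.690, Zeta 10.185.
Webster allocation: Alpha 5, Beta 10, Gamma 75, Delta 6, Epsilon 9, Zeta 10.
Gamma has quota 76.171 (lower 76, upper 77) but receives 75 — outside the quota interval.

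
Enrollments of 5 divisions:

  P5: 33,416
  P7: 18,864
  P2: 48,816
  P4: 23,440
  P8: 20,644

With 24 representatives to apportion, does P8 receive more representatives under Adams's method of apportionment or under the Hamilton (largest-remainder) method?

Adams: P5 5, P7 3, P2 8, P4 4, P8 4.
Hamilton: P5 6, P7 3, P2 8, P4 4, P8 3.
P8 gets 4 under Adams and 3 under Hamilton.

Adams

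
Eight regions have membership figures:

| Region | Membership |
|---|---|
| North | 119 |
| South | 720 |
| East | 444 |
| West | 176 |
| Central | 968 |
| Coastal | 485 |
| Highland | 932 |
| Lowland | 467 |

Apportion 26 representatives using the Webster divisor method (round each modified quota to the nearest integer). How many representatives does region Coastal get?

3

Standard divisor 4311/26 ≈ 165.808; standard quotas: North 0.718, South 4.342, East 2.678, West 1.061, Central 5.838, Coastal 2.925, Highland 5.621, Lowland 2.817.
Rounding to the nearest integer gives 1, 4, 3, 1, 6, 3, 6, 3 = 27 seats, so the divisor must be adjusted.
With modified divisor 173: modified quotas North 0.688, South 4.162, East 2.566, West 1.017, Central 5.595, Coastal 2.803, Highland 5.387, Lowland 2.699.
Rounding to the nearest integer: North 1, South 4, East 3, West 1, Central 6, Coastal 3, Highland 5, Lowland 3 (total 26).
Coastal receives 3.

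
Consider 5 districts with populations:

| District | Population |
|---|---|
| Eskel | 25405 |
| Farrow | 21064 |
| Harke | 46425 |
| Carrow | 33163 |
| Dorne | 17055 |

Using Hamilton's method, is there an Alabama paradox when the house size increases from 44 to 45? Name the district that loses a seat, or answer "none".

At 44 seats: Eskel 8, Farrow 7, Harke 14, Carrow 10, Dorne 5.
At 45 seats: Eskel 8, Farrow 7, Harke 15, Carrow 10, Dorne 5.
No district's allocation decreased.

none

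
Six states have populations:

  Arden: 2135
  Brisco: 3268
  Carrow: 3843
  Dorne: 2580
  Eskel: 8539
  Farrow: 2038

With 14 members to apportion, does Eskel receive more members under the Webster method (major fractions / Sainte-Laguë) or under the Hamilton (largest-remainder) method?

Webster

Webster: Arden 1, Brisco 2, Carrow 2, Dorne 2, Eskel 6, Farrow 1.
Hamilton: Arden 1, Brisco 2, Carrow 3, Dorne 2, Eskel 5, Farrow 1.
Eskel gets 6 under Webster and 5 under Hamilton.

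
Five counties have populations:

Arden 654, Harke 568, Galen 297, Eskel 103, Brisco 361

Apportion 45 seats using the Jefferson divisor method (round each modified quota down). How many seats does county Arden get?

15

Standard divisor 1983/45 ≈ 44.067; standard quotas: Arden 14.841, Harke 12.890, Galen 6.740, Eskel 2.337, Brisco 8.192.
Rounding down gives 14, 12, 6, 2, 8 = 42 seats, so the divisor must be adjusted.
With modified divisor 42: modified quotas Arden 15.571, Harke 13.524, Galen 7.071, Eskel 2.452, Brisco 8.595.
Rounding down: Arden 15, Harke 13, Galen 7, Eskel 2, Brisco 8 (total 45).
Arden receives 15.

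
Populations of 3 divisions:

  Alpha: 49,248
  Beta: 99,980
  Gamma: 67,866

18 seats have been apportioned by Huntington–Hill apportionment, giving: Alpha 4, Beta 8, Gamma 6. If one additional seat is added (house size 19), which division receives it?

Priority for the next seat is population ÷ (√(s·(s+1))).
Priorities: Alpha 11012.188, Beta 11782.756, Gamma 10471.951.
Highest priority: Beta.

Beta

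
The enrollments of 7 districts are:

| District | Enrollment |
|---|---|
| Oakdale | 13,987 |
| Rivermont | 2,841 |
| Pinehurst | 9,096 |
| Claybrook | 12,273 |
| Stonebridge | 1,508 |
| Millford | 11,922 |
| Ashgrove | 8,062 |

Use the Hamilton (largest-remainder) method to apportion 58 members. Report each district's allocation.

Oakdale 14, Rivermont 3, Pinehurst 9, Claybrook 12, Stonebridge 1, Millford 11, Ashgrove 8

The standard divisor is 59689/58 ≈ 1029.121.
Standard quotas: Oakdale 13.5912, Rivermont 2.7606, Pinehurst 8.8386, Claybrook 11.9257, Stonebridge 1.4653, Millford 11.5846, Ashgrove 7.8339.
Lower quotas: Oakdale 13, Rivermont 2, Pinehurst 8, Claybrook 11, Stonebridge 1, Millford 11, Ashgrove 7 (sum 53, leaving 5 seats).
Remainders in descending order: Claybrook 0.9257, Pinehurst 0.8386, Ashgrove 0.8339, Rivermont 0.7606, Oakdale 0.5912, Millford 0.5846, Stonebridge 0.4653.
Largest remainders: Claybrook, Pinehurst, Ashgrove, Rivermont, Oakdale receive the extra seats.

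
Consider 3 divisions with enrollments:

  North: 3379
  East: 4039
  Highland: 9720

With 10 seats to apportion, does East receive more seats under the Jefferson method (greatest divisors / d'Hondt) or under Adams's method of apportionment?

Adams

Jefferson: North 2, East 2, Highland 6.
Adams: North 2, East 3, Highland 5.
East gets 2 under Jefferson and 3 under Adams.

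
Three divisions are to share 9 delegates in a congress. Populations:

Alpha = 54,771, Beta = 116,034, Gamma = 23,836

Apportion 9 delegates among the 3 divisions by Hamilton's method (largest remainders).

Total 194641; standard divisor 194641/9 ≈ 21626.778.
Standard quotas: Alpha 2.5326, Beta 5.3653, Gamma 1.1022.
Lower quotas: Alpha 2, Beta 5, Gamma 1 (sum 8, leaving 1 seat).
Remainders in descending order: Alpha 0.5326, Beta 0.3653, Gamma 0.1022.
The surplus seat goes to Alpha.

Alpha 3, Beta 5, Gamma 1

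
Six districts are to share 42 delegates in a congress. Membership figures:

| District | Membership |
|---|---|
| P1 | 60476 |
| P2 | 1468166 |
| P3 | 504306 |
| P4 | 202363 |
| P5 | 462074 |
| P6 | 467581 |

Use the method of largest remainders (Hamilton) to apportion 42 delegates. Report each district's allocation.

P1=1, P2=19, P3=7, P4=3, P5=6, P6=6

The standard divisor is 3164966/42 ≈ 75356.333.
Standard quotas: P1 0.8025, P2 19.4830, P3 6.6923, P4 2.6854, P5 6.1319, P6 6.2049.
Lower quotas: P1 0, P2 19, P3 6, P4 2, P5 6, P6 6 (sum 39, leaving 3 seats).
Remainders in descending order: P1 0.8025, P3 0.6923, P4 0.6854, P2 0.4830, P6 0.2049, P5 0.1319.
The surplus seats go to P1, P3, P4.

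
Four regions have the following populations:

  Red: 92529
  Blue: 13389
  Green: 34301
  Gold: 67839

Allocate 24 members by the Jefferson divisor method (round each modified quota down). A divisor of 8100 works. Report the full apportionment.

With modified divisor 8100: modified quotas Red 11.423, Blue 1.653, Green 4.235, Gold 8.375.
Rounding down: Red 11, Blue 1, Green 4, Gold 8 (total 24).

Red: 11, Blue: 1, Green: 4, Gold: 8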